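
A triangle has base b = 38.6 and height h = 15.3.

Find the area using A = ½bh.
A = ½·b·h = ½·38.6·15.3 = ½·590.58 = 295.29

Area = 295.29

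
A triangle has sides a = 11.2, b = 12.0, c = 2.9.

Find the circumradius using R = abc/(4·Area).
First find the area with Heron's formula.
s = (11.2 + 12.0 + 2.9)/2 = 13.05
Area = √(s(s−a)(s−b)(s−c)) = √(13.05·1.85·1.05·10.15) ≈ √257.299 ≈ 16.0405
abc = 11.2·12.0·2.9 = 389.76
R = abc/(4·Area) ≈ 389.76/(4·16.0405) = 389.76/64.1621 ≈ 6.07461

R = 6.075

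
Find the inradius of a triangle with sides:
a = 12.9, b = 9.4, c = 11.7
r = Area/s where s is the semi-perimeter.
s = (12.9 + 9.4 + 11.7)/2 = 34/2 = 17
Area = √(s(s−a)(s−b)(s−c)) = √(17·4.1·7.6·5.3) ≈ √2807.52 ≈ 52.986
r ≈ 52.986/17 ≈ 3.11682

r = 3.117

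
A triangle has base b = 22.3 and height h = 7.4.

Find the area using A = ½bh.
A = ½·b·h = ½·22.3·7.4 = ½·165.02 = 82.51

Area = 82.51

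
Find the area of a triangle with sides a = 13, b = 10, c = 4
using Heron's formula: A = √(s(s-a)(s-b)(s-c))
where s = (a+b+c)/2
s = (13 + 10 + 4)/2 = 27/2 = 13.5
s − a = 0.5, s − b = 3.5, s − c = 9.5
s(s−a)(s−b)(s−c) = 13.5·0.5·3.5·9.5 = 224.4375
Area = √224.4375 ≈ 14.9812

s = 13.5, Area = 14.98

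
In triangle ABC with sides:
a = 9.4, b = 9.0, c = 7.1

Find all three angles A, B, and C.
Law of cosines for each angle (a² = 88.36, b² = 81, c² = 50.41):
cos(A) = (b² + c² − a²)/(2bc) = (81 + 50.41 − 88.36)/(2·9.0·7.1) = 43.05/127.8 ≈ 0.336854  ⇒  A ≈ 70.3147°
cos(B) = (a² + c² − b²)/(2ac) = (88.36 + 50.41 − 81)/(2·9.4·7.1) = 57.77/133.48 ≈ 0.432799  ⇒  B ≈ 64.3547°
cos(C) = (a² + b² − c²)/(2ab) = (88.36 + 81 − 50.41)/(2·9.4·9.0) = 118.95/169.2 ≈ 0.703014  ⇒  C ≈ 45.3307°
Check: A + B + C ≈ 180°

A = 70.31°, B = 64.35°, C = 45.33°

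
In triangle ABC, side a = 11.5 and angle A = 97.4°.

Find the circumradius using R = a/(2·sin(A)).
R = a/(2·sin(A)) = 11.5/(2·sin(97.4°))
sin(97.4°) ≈ 0.991671
R ≈ 11.5/(2·0.991671) = 11.5/1.98334 ≈ 5.79829

R = 5.798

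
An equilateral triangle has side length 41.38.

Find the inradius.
r = Area/s with s the semi-perimeter.
Area = (√3/4)·41.38² = (√3/4)·1712.3044 ≈ 0.433013·1712.3044 ≈ 741.45
s = 3·41.38/2 = 62.07
r ≈ 741.45/62.07 ≈ 11.9454
(Equivalently r = side/(2√3) = 41.38/3.4641 ≈ 11.9454.)

r = 11.95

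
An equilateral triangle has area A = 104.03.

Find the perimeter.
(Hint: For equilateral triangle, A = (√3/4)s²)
A = (√3/4)s²  ⇒  s² = 4A/√3 = 4·104.03/√3 = 416.12/1.73205 ≈ 240.247
s ≈ √240.247 ≈ 15.4999
Perimeter = 3s ≈ 3·15.4999 ≈ 46.4997

Perimeter = 46.5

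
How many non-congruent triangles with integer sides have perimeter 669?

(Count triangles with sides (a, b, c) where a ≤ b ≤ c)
Let a ≤ b ≤ c with a + b + c = 669. The only binding inequality is a + b > c, i.e. 669 − c > c, so c < 669/2; and c ≥ 669/3 since c is the largest side.
So 223 ≤ c ≤ 334. For each c, b runs from ⌈(669 − c)/2⌉ up to c (then a = 669 − b − c satisfies 1 ≤ a ≤ b automatically), giving c − ⌈(669 − c)/2⌉ + 1 choices.
Summing over c: 1 + 2 + 4 + 5 + … + 166 + 167  (112 terms, c = 223, …, 334) = 9408
Check (closed form: nearest integer to p²/48 for even p, (p+3)²/48 for odd p): (669+3)²/48 = 672²/48 = 451584/48 ≈ 9408.00 → 9408

9408 triangles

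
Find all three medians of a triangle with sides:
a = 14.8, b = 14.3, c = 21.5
Median formula: m_a = ½√(2b² + 2c² − a²) (and cyclically). a² = 219.04, b² = 204.49, c² = 462.25.
m_a = ½√(2·204.49 + 2·462.25 − 219.04) = ½√1114.44 ≈ ½·33.3832 ≈ 16.6916
m_b = ½√(2·219.04 + 2·462.25 − 204.49) = ½√1158.09 ≈ ½·34.0307 ≈ 17.0154
m_c = ½√(2·219.04 + 2·204.49 − 462.25) = ½√384.81 ≈ ½·19.6166 ≈ 9.80829

m_a = 16.69, m_b = 17.02, m_c = 9.808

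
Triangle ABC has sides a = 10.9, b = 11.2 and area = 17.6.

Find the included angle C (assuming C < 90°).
Area = ½·a·b·sin(C)  ⇒  sin(C) = 2·Area/(a·b) = 2·17.6/(10.9·11.2) = 35.2/122.08 ≈ 0.288336
C = arcsin(0.288336) ≈ 16.7583° (taking the acute solution since C < 90°)

C = 16.76°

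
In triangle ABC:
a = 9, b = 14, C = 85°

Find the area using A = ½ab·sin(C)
A = ½·a·b·sin(C) = ½·9·14·sin(85°)
sin(85°) ≈ 0.996195
A ≈ ½·126·0.996195 = 63·0.996195 ≈ 62.7603

Area = 62.76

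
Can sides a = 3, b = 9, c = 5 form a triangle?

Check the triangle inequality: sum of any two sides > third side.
a + b vs c: 3 + 9 = 12 > 5  ✓
a + c vs b: 3 + 5 = 8 ≤ 9  ✗
b + c vs a: 9 + 5 = 14 > 3  ✓

No: 3 + 5 = 8 is not > 9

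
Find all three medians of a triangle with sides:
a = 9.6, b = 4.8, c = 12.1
Median formula: m_a = ½√(2b² + 2c² − a²) (and cyclically). a² = 92.16, b² = 23.04, c² = 146.41.
m_a = ½√(2·23.04 + 2·146.41 − 92.16) = ½√246.74 ≈ ½·15.708 ≈ 7.85398
m_b = ½√(2·92.16 + 2·146.41 − 23.04) = ½√454.1 ≈ ½·21.3096 ≈ 10.6548
m_c = ½√(2·92.16 + 2·23.04 − 146.41) = ½√83.99 ≈ ½·9.16461 ≈ 4.5823

m_a = 7.854, m_b = 10.65, m_c = 4.582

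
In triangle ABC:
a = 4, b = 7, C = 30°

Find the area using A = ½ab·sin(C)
A = ½·a·b·sin(C) = ½·4·7·sin(30°)
sin(30°) ≈ 0.5
A ≈ ½·28·0.5 = 14·0.5 ≈ 7

Area = 7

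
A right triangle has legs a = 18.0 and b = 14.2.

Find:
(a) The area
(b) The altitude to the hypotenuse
(a) The legs are perpendicular, so Area = ½·a·b = ½·18.0·14.2 = ½·255.6 = 127.8
(b) Hypotenuse c = √(a² + b²) = √(324 + 201.64) = √525.64 ≈ 22.9268
    Area = ½·c·h_c  ⇒  h_c = 2·Area/c = 255.6/22.9268 ≈ 11.1485

Area = 127.8, h_c = 11.15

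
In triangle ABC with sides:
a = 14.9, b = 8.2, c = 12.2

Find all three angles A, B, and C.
Law of cosines for each angle (a² = 222.01, b² = 67.24, c² = 148.84):
cos(A) = (b² + c² − a²)/(2bc) = (67.24 + 148.84 − 222.01)/(2·8.2·12.2) = -5.93/200.08 ≈ -0.0296381  ⇒  A ≈ 91.6984°
cos(B) = (a² + c² − b²)/(2ac) = (222.01 + 148.84 − 67.24)/(2·14.9·12.2) = 303.61/363.56 ≈ 0.835103  ⇒  B ≈ 33.3734°
cos(C) = (a² + b² − c²)/(2ab) = (222.01 + 67.24 − 148.84)/(2·14.9·8.2) = 140.41/244.36 ≈ 0.574603  ⇒  C ≈ 54.9282°
Check: A + B + C ≈ 180°

A = 91.7°, B = 33.37°, C = 54.93°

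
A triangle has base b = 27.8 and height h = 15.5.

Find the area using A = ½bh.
A = ½·b·h = ½·27.8·15.5 = ½·430.9 = 215.45

Area = 215.45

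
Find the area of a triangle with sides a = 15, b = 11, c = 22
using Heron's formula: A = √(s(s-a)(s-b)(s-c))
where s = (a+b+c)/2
s = (15 + 11 + 22)/2 = 48/2 = 24
s − a = 9, s − b = 13, s − c = 2
s(s−a)(s−b)(s−c) = 24·9·13·2 = 5616
Area = √5616 ≈ 74.94

s = 24.0, Area = 74.94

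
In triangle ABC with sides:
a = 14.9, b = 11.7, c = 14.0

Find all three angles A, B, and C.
Law of cosines for each angle (a² = 222.01, b² = 136.89, c² = 196):
cos(A) = (b² + c² − a²)/(2bc) = (136.89 + 196 − 222.01)/(2·11.7·14.0) = 110.88/327.6 ≈ 0.338462  ⇒  A ≈ 70.2168°
cos(B) = (a² + c² − b²)/(2ac) = (222.01 + 196 − 136.89)/(2·14.9·14.0) = 281.12/417.2 ≈ 0.673826  ⇒  B ≈ 47.637°
cos(C) = (a² + b² − c²)/(2ab) = (222.01 + 136.89 − 196)/(2·14.9·11.7) = 162.9/348.66 ≈ 0.467217  ⇒  C ≈ 62.1462°
Check: A + B + C ≈ 180°

A = 70.22°, B = 47.64°, C = 62.15°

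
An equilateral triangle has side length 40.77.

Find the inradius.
r = Area/s with s the semi-perimeter.
Area = (√3/4)·40.77² = (√3/4)·1662.1929 ≈ 0.433013·1662.1929 ≈ 719.751
s = 3·40.77/2 = 61.155
r ≈ 719.751/61.155 ≈ 11.7693
(Equivalently r = side/(2√3) = 40.77/3.4641 ≈ 11.7693.)

r = 11.77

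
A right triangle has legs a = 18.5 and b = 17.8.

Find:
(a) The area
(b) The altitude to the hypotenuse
(a) The legs are perpendicular, so Area = ½·a·b = ½·18.5·17.8 = ½·329.3 = 164.65
(b) Hypotenuse c = √(a² + b²) = √(342.25 + 316.84) = √659.09 ≈ 25.6727
    Area = ½·c·h_c  ⇒  h_c = 2·Area/c = 329.3/25.6727 ≈ 12.8268

Area = 164.65, h_c = 12.83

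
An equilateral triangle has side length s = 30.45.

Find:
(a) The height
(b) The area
(a) The height splits the triangle into two 30-60-90 halves: h = s·√3/2 = 30.45·1.73205/2 ≈ 52.7409/2 ≈ 26.3705
(b) Area = (√3/4)·s² = (√3/4)·30.45² = (√3/4)·927.2025 ≈ 0.433013·927.2025 ≈ 401.49

Height = 26.37, Area = 401.5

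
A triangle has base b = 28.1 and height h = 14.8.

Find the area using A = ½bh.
A = ½·b·h = ½·28.1·14.8 = ½·415.88 = 207.94

Area = 207.94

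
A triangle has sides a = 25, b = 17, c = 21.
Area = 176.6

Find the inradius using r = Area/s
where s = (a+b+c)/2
s = (25 + 17 + 21)/2 = 63/2 = 31.5
r = Area/s = 176.6/31.5 ≈ 5.60635

r = 5.606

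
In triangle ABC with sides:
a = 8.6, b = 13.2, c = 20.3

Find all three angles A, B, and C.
Law of cosines for each angle (a² = 73.96, b² = 174.24, c² = 412.09):
cos(A) = (b² + c² − a²)/(2bc) = (174.24 + 412.09 − 73.96)/(2·13.2·20.3) = 512.37/535.92 ≈ 0.956057  ⇒  A ≈ 17.0485°
cos(B) = (a² + c² − b²)/(2ac) = (73.96 + 412.09 − 174.24)/(2·8.6·20.3) = 311.81/349.16 ≈ 0.893029  ⇒  B ≈ 26.7436°
cos(C) = (a² + b² − c²)/(2ab) = (73.96 + 174.24 − 412.09)/(2·8.6·13.2) = -163.89/227.04 ≈ -0.721855  ⇒  C ≈ 136.208°
Check: A + B + C ≈ 180°

A = 17.05°, B = 26.74°, C = 136.2°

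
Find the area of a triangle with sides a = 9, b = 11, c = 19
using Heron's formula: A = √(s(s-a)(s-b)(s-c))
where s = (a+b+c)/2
s = (9 + 11 + 19)/2 = 39/2 = 19.5
s − a = 10.5, s − b = 8.5, s − c = 0.5
s(s−a)(s−b)(s−c) = 19.5·10.5·8.5·0.5 = 870.1875
Area = √870.1875 ≈ 29.4989

s = 19.5, Area = 29.5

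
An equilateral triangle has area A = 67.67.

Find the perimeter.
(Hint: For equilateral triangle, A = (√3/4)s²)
A = (√3/4)s²  ⇒  s² = 4A/√3 = 4·67.67/√3 = 270.68/1.73205 ≈ 156.277
s ≈ √156.277 ≈ 12.5011
Perimeter = 3s ≈ 3·12.5011 ≈ 37.5033

Perimeter = 37.5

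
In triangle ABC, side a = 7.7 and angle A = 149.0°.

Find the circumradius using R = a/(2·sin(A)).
R = a/(2·sin(A)) = 7.7/(2·sin(149.0°))
sin(149.0°) ≈ 0.515038
R ≈ 7.7/(2·0.515038) = 7.7/1.03008 ≈ 7.47518

R = 7.475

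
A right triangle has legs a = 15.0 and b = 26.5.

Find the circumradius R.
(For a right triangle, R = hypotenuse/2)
Hypotenuse c = √(a² + b²) = √(225 + 702.25) = √927.25 ≈ 30.4508
R = c/2 ≈ 30.4508/2 ≈ 15.2254

R = 15.23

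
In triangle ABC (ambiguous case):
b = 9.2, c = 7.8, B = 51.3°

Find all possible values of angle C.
b/sin(B) = c/sin(C)  ⇒  sin(C) = c·sin(B)/b = 7.8·sin(51.3°)/9.2
sin(51.3°) ≈ 0.78043
sin(C) ≈ 7.8·0.78043/9.2 ≈ 6.08736/9.2 ≈ 0.661669
Candidate 1: C₁ = arcsin(0.661669) ≈ 41.4273°  →  A = 180° − 51.3° − 41.4273° ≈ 87.2727° > 0, valid
Candidate 2: C₂ = 180° − C₁ ≈ 138.573°  →  A = 180° − 51.3° − 138.573° ≈ -9.8727° ≤ 0, not a valid triangle

C = 41.43° (one solution)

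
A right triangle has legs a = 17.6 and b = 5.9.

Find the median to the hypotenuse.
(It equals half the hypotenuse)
Hypotenuse c = √(a² + b²) = √(309.76 + 34.81) = √344.57 ≈ 18.5626
Median to hypotenuse = c/2 ≈ 18.5626/2 ≈ 9.2813

Median = 9.281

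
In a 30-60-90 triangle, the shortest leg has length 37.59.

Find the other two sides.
In a 30-60-90 triangle the sides are in ratio 1 : √3 : 2 (short leg : long leg : hypotenuse).
Long leg = 37.59·√3 ≈ 37.59·1.73205 ≈ 65.1078
Hypotenuse = 2·37.59 = 75.18

Long leg = 37.59√3 = 65.11, Hypotenuse = 75.18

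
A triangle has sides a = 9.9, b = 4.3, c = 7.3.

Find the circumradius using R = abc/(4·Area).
First find the area with Heron's formula.
s = (9.9 + 4.3 + 7.3)/2 = 10.75
Area = √(s(s−a)(s−b)(s−c)) = √(10.75·0.85·6.45·3.45) ≈ √203.332 ≈ 14.2595
abc = 9.9·4.3·7.3 = 310.761
R = abc/(4·Area) ≈ 310.761/(4·14.2595) = 310.761/57.0378 ≈ 5.44833

R = 5.448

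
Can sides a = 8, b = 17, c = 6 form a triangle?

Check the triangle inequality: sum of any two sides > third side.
a + b vs c: 8 + 17 = 25 > 6  ✓
a + c vs b: 8 + 6 = 14 ≤ 17  ✗
b + c vs a: 17 + 6 = 23 > 8  ✓

No: 8 + 6 = 14 is not > 17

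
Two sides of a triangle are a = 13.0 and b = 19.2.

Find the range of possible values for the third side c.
Triangle inequality: |a − b| < c < a + b
|a − b| = |13.0 − 19.2| = 6.2
a + b = 13.0 + 19.2 = 32.2

6.2 < c < 32.2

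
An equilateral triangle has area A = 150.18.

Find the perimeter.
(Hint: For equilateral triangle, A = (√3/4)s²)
A = (√3/4)s²  ⇒  s² = 4A/√3 = 4·150.18/√3 = 600.72/1.73205 ≈ 346.826
s ≈ √346.826 ≈ 18.6233
Perimeter = 3s ≈ 3·18.6233 ≈ 55.8698

Perimeter = 55.87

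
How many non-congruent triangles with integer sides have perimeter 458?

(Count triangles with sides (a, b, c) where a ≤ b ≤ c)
Let a ≤ b ≤ c with a + b + c = 458. The only binding inequality is a + b > c, i.e. 458 − c > c, so c < 458/2; and c ≥ 458/3 since c is the largest side.
So 153 ≤ c ≤ 228. For each c, b runs from ⌈(458 − c)/2⌉ up to c (then a = 458 − b − c satisfies 1 ≤ a ≤ b automatically), giving c − ⌈(458 − c)/2⌉ + 1 choices.
Summing over c: 1 + 3 + 4 + 6 + … + 112 + 114  (76 terms, c = 153, …, 228) = 4370
Check (closed form: nearest integer to p²/48 for even p, (p+3)²/48 for odd p): 458²/48 = 209764/48 ≈ 4370.08 → 4370

4370 triangles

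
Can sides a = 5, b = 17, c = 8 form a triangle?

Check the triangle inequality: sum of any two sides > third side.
a + b vs c: 5 + 17 = 22 > 8  ✓
a + c vs b: 5 + 8 = 13 ≤ 17  ✗
b + c vs a: 17 + 8 = 25 > 5  ✓

No: 5 + 8 = 13 is not > 17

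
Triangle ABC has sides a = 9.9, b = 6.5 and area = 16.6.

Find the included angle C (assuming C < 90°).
Area = ½·a·b·sin(C)  ⇒  sin(C) = 2·Area/(a·b) = 2·16.6/(9.9·6.5) = 33.2/64.35 ≈ 0.515929
C = arcsin(0.515929) ≈ 31.0595° (taking the acute solution since C < 90°)

C = 31.06°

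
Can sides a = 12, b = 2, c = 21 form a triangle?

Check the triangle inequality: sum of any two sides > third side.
a + b vs c: 12 + 2 = 14 ≤ 21  ✗
a + c vs b: 12 + 21 = 33 > 2  ✓
b + c vs a: 2 + 21 = 23 > 12  ✓

No: 12 + 2 = 14 is not > 21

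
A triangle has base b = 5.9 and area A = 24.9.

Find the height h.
A = ½·b·h  ⇒  h = 2A/b = 2·24.9/5.9 = 49.8/5.9 ≈ 8.44068

h = 8.441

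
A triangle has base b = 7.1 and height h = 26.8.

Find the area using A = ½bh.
A = ½·b·h = ½·7.1·26.8 = ½·190.28 = 95.14

Area = 95.14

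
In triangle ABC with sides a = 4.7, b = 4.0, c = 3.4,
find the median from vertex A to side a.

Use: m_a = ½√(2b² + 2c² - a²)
m_a = ½√(2·4.0² + 2·3.4² − 4.7²) = ½√(2·16 + 2·11.56 − 22.09) = ½√(32 + 23.12 − 22.09) = ½√33.03
√33.03 ≈ 5.74717, so m_a ≈ 2.87359

m_a = 2.874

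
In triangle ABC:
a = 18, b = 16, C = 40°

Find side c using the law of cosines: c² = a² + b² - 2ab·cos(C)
c² = 18² + 16² − 2·18·16·cos(40°)
cos(40°) ≈ 0.766044
c² ≈ 324 + 256 − 576·(0.766044) ≈ 580 − 441.242 ≈ 138.758
c ≈ √138.758 ≈ 11.7796

c = 11.78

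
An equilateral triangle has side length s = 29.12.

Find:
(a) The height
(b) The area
(a) The height splits the triangle into two 30-60-90 halves: h = s·√3/2 = 29.12·1.73205/2 ≈ 50.4373/2 ≈ 25.2187
(b) Area = (√3/4)·s² = (√3/4)·29.12² = (√3/4)·847.9744 ≈ 0.433013·847.9744 ≈ 367.184

Height = 25.22, Area = 367.2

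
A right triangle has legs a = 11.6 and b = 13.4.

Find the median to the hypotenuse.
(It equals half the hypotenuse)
Hypotenuse c = √(a² + b²) = √(134.56 + 179.56) = √314.12 ≈ 17.7234
Median to hypotenuse = c/2 ≈ 17.7234/2 ≈ 8.86172

Median = 8.862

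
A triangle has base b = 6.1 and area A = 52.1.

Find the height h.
A = ½·b·h  ⇒  h = 2A/b = 2·52.1/6.1 = 104.2/6.1 ≈ 17.082

h = 17.08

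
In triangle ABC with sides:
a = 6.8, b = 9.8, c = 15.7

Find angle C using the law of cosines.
c² = a² + b² − 2ab·cos(C)  ⇒  cos(C) = (a² + b² − c²)/(2ab)
cos(C) = (6.8² + 9.8² − 15.7²)/(2·6.8·9.8) = (46.24 + 96.04 − 246.49)/133.28 = -104.21/133.28 ≈ -0.781888
C = arccos(-0.781888) ≈ 141.434°

C = 141.4°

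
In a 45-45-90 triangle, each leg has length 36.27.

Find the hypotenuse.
In a 45-45-90 triangle the sides are in ratio 1 : 1 : √2, so hypotenuse = leg·√2.
Hypotenuse = 36.27·√2 ≈ 36.27·1.41421 ≈ 51.2935

Hypotenuse = 36.27√2 = 51.29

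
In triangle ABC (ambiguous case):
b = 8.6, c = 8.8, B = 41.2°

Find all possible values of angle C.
b/sin(B) = c/sin(C)  ⇒  sin(C) = c·sin(B)/b = 8.8·sin(41.2°)/8.6
sin(41.2°) ≈ 0.658689
sin(C) ≈ 8.8·0.658689/8.6 ≈ 5.79647/8.6 ≈ 0.674008
Candidate 1: C₁ = arcsin(0.674008) ≈ 42.3771°  →  A = 180° − 41.2° − 42.3771° ≈ 96.4229° > 0, valid
Candidate 2: C₂ = 180° − C₁ ≈ 137.623°  →  A = 180° − 41.2° − 137.623° ≈ 1.17715° > 0, valid

C = 42.38° or C = 137.6° (two solutions)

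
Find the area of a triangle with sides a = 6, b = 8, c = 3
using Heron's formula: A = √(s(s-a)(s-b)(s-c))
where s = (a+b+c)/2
s = (6 + 8 + 3)/2 = 17/2 = 8.5
s − a = 2.5, s − b = 0.5, s − c = 5.5
s(s−a)(s−b)(s−c) = 8.5·2.5·0.5·5.5 = 58.4375
Area = √58.4375 ≈ 7.64444

s = 8.5, Area = 7.644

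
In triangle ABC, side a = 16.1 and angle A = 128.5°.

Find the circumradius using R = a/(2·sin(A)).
R = a/(2·sin(A)) = 16.1/(2·sin(128.5°))
sin(128.5°) ≈ 0.782608
R ≈ 16.1/(2·0.782608) = 16.1/1.56522 ≈ 10.2861

R = 10.29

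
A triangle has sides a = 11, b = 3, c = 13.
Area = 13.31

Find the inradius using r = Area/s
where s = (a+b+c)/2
s = (11 + 3 + 13)/2 = 27/2 = 13.5
r = Area/s = 13.31/13.5 ≈ 0.985926

r = 0.9859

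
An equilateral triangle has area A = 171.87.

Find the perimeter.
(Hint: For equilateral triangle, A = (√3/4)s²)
A = (√3/4)s²  ⇒  s² = 4A/√3 = 4·171.87/√3 = 687.48/1.73205 ≈ 396.917
s ≈ √396.917 ≈ 19.9228
Perimeter = 3s ≈ 3·19.9228 ≈ 59.7683

Perimeter = 59.77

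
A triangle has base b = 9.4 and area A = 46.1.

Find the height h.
A = ½·b·h  ⇒  h = 2A/b = 2·46.1/9.4 = 92.2/9.4 ≈ 9.80851

h = 9.809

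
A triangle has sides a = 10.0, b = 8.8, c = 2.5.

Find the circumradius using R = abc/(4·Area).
First find the area with Heron's formula.
s = (10.0 + 8.8 + 2.5)/2 = 10.65
Area = √(s(s−a)(s−b)(s−c)) = √(10.65·0.65·1.85·8.15) ≈ √104.374 ≈ 10.2164
abc = 10.0·8.8·2.5 = 220
R = abc/(4·Area) ≈ 220/(4·10.2164) = 220/40.8654 ≈ 5.38352

R = 5.384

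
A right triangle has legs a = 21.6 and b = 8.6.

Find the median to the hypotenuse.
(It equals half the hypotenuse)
Hypotenuse c = √(a² + b²) = √(466.56 + 73.96) = √540.52 ≈ 23.2491
Median to hypotenuse = c/2 ≈ 23.2491/2 ≈ 11.6245

Median = 11.62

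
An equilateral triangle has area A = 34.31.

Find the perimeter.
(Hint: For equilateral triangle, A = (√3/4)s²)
A = (√3/4)s²  ⇒  s² = 4A/√3 = 4·34.31/√3 = 137.24/1.73205 ≈ 79.2356
s ≈ √79.2356 ≈ 8.90144
Perimeter = 3s ≈ 3·8.90144 ≈ 26.7043

Perimeter = 26.7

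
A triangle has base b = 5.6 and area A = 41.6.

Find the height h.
A = ½·b·h  ⇒  h = 2A/b = 2·41.6/5.6 = 83.2/5.6 ≈ 14.8571

h = 14.86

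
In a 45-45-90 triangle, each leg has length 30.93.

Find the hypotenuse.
In a 45-45-90 triangle the sides are in ratio 1 : 1 : √2, so hypotenuse = leg·√2.
Hypotenuse = 30.93·√2 ≈ 30.93·1.41421 ≈ 43.7416

Hypotenuse = 30.93√2 = 43.74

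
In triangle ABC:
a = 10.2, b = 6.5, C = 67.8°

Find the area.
Two sides and the included angle (SAS): A = ½·a·b·sin(C) = ½·10.2·6.5·sin(67.8°)
sin(67.8°) ≈ 0.925871
A ≈ ½·66.3·0.925871 = 33.15·0.925871 ≈ 30.6926

Area = 30.69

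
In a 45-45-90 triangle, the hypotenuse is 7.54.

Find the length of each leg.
In a 45-45-90 triangle hypotenuse = leg·√2, so leg = hypotenuse/√2.
Leg = 7.54/√2 ≈ 7.54/1.41421 ≈ 5.33159

Each leg = 5.332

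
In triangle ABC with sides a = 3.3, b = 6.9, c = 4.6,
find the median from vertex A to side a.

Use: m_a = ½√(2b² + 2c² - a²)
m_a = ½√(2·6.9² + 2·4.6² − 3.3²) = ½√(2·47.61 + 2·21.16 − 10.89) = ½√(95.22 + 42.32 − 10.89) = ½√126.65
√126.65 ≈ 11.2539, so m_a ≈ 5.62694

m_a = 5.627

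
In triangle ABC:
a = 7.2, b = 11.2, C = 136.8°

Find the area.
Two sides and the included angle (SAS): A = ½·a·b·sin(C) = ½·7.2·11.2·sin(136.8°)
sin(136.8°) ≈ 0.684547
A ≈ ½·80.64·0.684547 = 40.32·0.684547 ≈ 27.6009

Area = 27.6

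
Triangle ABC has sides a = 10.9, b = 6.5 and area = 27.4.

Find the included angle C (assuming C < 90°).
Area = ½·a·b·sin(C)  ⇒  sin(C) = 2·Area/(a·b) = 2·27.4/(10.9·6.5) = 54.8/70.85 ≈ 0.773465
C = arcsin(0.773465) ≈ 50.6661° (taking the acute solution since C < 90°)

C = 50.67°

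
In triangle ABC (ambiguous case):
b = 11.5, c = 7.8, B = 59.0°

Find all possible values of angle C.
b/sin(B) = c/sin(C)  ⇒  sin(C) = c·sin(B)/b = 7.8·sin(59.0°)/11.5
sin(59.0°) ≈ 0.857167
sin(C) ≈ 7.8·0.857167/11.5 ≈ 6.6859/11.5 ≈ 0.581383
Candidate 1: C₁ = arcsin(0.581383) ≈ 35.5479°  →  A = 180° − 59.0° − 35.5479° ≈ 85.4521° > 0, valid
Candidate 2: C₂ = 180° − C₁ ≈ 144.452°  →  A = 180° − 59.0° − 144.452° ≈ -23.4521° ≤ 0, not a valid triangle

C = 35.55° (one solution)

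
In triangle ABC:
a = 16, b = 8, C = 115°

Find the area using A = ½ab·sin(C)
A = ½·a·b·sin(C) = ½·16·8·sin(115°)
sin(115°) ≈ 0.906308
A ≈ ½·128·0.906308 = 64·0.906308 ≈ 58.0037

Area = 58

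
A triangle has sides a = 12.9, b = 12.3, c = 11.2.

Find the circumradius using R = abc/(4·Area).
First find the area with Heron's formula.
s = (12.9 + 12.3 + 11.2)/2 = 18.2
Area = √(s(s−a)(s−b)(s−c)) = √(18.2·5.3·5.9·7) ≈ √3983.8 ≈ 63.1173
abc = 12.9·12.3·11.2 = 1777.104
R = abc/(4·Area) ≈ 1777.104/(4·63.1173) = 1777.104/252.469 ≈ 7.03889

R = 7.039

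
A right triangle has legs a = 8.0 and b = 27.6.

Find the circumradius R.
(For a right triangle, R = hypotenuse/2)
Hypotenuse c = √(a² + b²) = √(64 + 761.76) = √825.76 ≈ 28.736
R = c/2 ≈ 28.736/2 ≈ 14.368

R = 14.37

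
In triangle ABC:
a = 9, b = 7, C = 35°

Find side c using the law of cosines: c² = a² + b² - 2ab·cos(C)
c² = 9² + 7² − 2·9·7·cos(35°)
cos(35°) ≈ 0.819152
c² ≈ 81 + 49 − 126·(0.819152) ≈ 130 − 103.213 ≈ 26.7868
c ≈ √26.7868 ≈ 5.1756

c = 5.176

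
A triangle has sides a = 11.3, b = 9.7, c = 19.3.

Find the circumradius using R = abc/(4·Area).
First find the area with Heron's formula.
s = (11.3 + 9.7 + 19.3)/2 = 20.15
Area = √(s(s−a)(s−b)(s−c)) = √(20.15·8.85·10.45·0.85) ≈ √1583.99 ≈ 39.7994
abc = 11.3·9.7·19.3 = 2115.473
R = abc/(4·Area) ≈ 2115.473/(4·39.7994) = 2115.473/159.198 ≈ 13.2883

R = 13.29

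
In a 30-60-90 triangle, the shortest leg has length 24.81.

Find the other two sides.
In a 30-60-90 triangle the sides are in ratio 1 : √3 : 2 (short leg : long leg : hypotenuse).
Long leg = 24.81·√3 ≈ 24.81·1.73205 ≈ 42.9722
Hypotenuse = 2·24.81 = 49.62

Long leg = 24.81√3 = 42.97, Hypotenuse = 49.62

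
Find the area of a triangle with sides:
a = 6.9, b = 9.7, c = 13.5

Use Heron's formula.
s = (6.9 + 9.7 + 13.5)/2 = 30.1/2 = 15.05
s − a = 8.15, s − b = 5.35, s − c = 1.55
s(s−a)(s−b)(s−c) = 15.05·8.15·5.35·1.55 ≈ 1017.14
Area = √1017.14 ≈ 31.8926

Area = 31.89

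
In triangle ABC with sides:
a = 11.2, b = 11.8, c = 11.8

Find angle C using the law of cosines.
c² = a² + b² − 2ab·cos(C)  ⇒  cos(C) = (a² + b² − c²)/(2ab)
cos(C) = (11.2² + 11.8² − 11.8²)/(2·11.2·11.8) = (125.44 + 139.24 − 139.24)/264.32 = 125.44/264.32 ≈ 0.474576
C = arccos(0.474576) ≈ 61.6682°

C = 61.67°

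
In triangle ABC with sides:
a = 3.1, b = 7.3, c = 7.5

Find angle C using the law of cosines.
c² = a² + b² − 2ab·cos(C)  ⇒  cos(C) = (a² + b² − c²)/(2ab)
cos(C) = (3.1² + 7.3² − 7.5²)/(2·3.1·7.3) = (9.61 + 53.29 − 56.25)/45.26 = 6.65/45.26 ≈ 0.146929
C = arccos(0.146929) ≈ 81.551°

C = 81.55°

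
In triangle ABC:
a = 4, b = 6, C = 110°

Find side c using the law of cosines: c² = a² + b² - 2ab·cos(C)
c² = 4² + 6² − 2·4·6·cos(110°)
cos(110°) ≈ -0.34202
c² ≈ 16 + 36 − 48·(-0.34202) ≈ 52 + 16.417 ≈ 68.417
c ≈ √68.417 ≈ 8.27145

c = 8.271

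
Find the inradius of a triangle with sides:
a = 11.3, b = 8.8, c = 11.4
r = Area/s where s is the semi-perimeter.
s = (11.3 + 8.8 + 11.4)/2 = 31.5/2 = 15.75
Area = √(s(s−a)(s−b)(s−c)) = √(15.75·4.45·6.95·4.35) ≈ √2118.92 ≈ 46.0317
r ≈ 46.0317/15.75 ≈ 2.92265

r = 2.923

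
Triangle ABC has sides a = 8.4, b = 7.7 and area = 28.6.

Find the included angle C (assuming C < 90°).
Area = ½·a·b·sin(C)  ⇒  sin(C) = 2·Area/(a·b) = 2·28.6/(8.4·7.7) = 57.2/64.68 ≈ 0.884354
C = arcsin(0.884354) ≈ 62.1721° (taking the acute solution since C < 90°)

C = 62.17°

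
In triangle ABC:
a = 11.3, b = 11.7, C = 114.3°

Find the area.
Two sides and the included angle (SAS): A = ½·a·b·sin(C) = ½·11.3·11.7·sin(114.3°)
sin(114.3°) ≈ 0.911403
A ≈ ½·132.21·0.911403 = 66.105·0.911403 ≈ 60.2483

Area = 60.25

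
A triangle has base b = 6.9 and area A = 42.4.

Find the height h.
A = ½·b·h  ⇒  h = 2A/b = 2·42.4/6.9 = 84.8/6.9 ≈ 12.2899

h = 12.29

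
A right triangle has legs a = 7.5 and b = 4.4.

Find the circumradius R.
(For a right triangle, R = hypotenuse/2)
Hypotenuse c = √(a² + b²) = √(56.25 + 19.36) = √75.61 ≈ 8.6954
R = c/2 ≈ 8.6954/2 ≈ 4.3477

R = 4.348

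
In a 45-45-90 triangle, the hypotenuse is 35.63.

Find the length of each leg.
In a 45-45-90 triangle hypotenuse = leg·√2, so leg = hypotenuse/√2.
Leg = 35.63/√2 ≈ 35.63/1.41421 ≈ 25.1942

Each leg = 25.19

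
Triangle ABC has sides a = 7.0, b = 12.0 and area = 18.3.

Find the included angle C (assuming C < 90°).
Area = ½·a·b·sin(C)  ⇒  sin(C) = 2·Area/(a·b) = 2·18.3/(7.0·12.0) = 36.6/84 ≈ 0.435714
C = arcsin(0.435714) ≈ 25.8308° (taking the acute solution since C < 90°)

C = 25.83°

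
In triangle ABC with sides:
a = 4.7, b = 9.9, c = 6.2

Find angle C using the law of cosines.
c² = a² + b² − 2ab·cos(C)  ⇒  cos(C) = (a² + b² − c²)/(2ab)
cos(C) = (4.7² + 9.9² − 6.2²)/(2·4.7·9.9) = (22.09 + 98.01 − 38.44)/93.06 = 81.66/93.06 ≈ 0.877498
C = arccos(0.877498) ≈ 28.6579°

C = 28.66°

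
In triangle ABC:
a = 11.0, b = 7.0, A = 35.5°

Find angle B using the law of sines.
a/sin(A) = b/sin(B)  ⇒  sin(B) = b·sin(A)/a = 7.0·sin(35.5°)/11.0
sin(35.5°) ≈ 0.580703
sin(B) ≈ 7.0·0.580703/11.0 ≈ 4.06492/11.0 ≈ 0.369538
B = arcsin(0.369538) ≈ 21.6871°
(Since b ≤ a we need B ≤ A, so the obtuse alternative 180° − 21.6871° ≈ 158.313° is rejected.)

B = 21.69°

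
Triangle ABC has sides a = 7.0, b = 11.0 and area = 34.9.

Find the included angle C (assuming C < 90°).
Area = ½·a·b·sin(C)  ⇒  sin(C) = 2·Area/(a·b) = 2·34.9/(7.0·11.0) = 69.8/77 ≈ 0.906494
C = arcsin(0.906494) ≈ 65.0252° (taking the acute solution since C < 90°)

C = 65.03°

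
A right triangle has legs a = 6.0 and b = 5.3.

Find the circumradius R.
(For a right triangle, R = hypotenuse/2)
Hypotenuse c = √(a² + b²) = √(36 + 28.09) = √64.09 ≈ 8.00562
R = c/2 ≈ 8.00562/2 ≈ 4.00281

R = 4.003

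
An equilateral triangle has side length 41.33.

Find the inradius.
r = Area/s with s the semi-perimeter.
Area = (√3/4)·41.33² = (√3/4)·1708.1689 ≈ 0.433013·1708.1689 ≈ 739.659
s = 3·41.33/2 = 61.995
r ≈ 739.659/61.995 ≈ 11.9309
(Equivalently r = side/(2√3) = 41.33/3.4641 ≈ 11.9309.)

r = 11.93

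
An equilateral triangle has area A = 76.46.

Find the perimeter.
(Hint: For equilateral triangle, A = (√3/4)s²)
A = (√3/4)s²  ⇒  s² = 4A/√3 = 4·76.46/√3 = 305.84/1.73205 ≈ 176.577
s ≈ √176.577 ≈ 13.2882
Perimeter = 3s ≈ 3·13.2882 ≈ 39.8647

Perimeter = 39.86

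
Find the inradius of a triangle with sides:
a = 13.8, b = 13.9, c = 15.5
r = Area/s where s is the semi-perimeter.
s = (13.8 + 13.9 + 15.5)/2 = 43.2/2 = 21.6
Area = √(s(s−a)(s−b)(s−c)) = √(21.6·7.8·7.7·6.1) ≈ √7913.51 ≈ 88.9579
r ≈ 88.9579/21.6 ≈ 4.11842

r = 4.118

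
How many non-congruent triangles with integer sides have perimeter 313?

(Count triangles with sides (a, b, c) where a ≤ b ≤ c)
Let a ≤ b ≤ c with a + b + c = 313. The only binding inequality is a + b > c, i.e. 313 − c > c, so c < 313/2; and c ≥ 313/3 since c is the largest side.
So 105 ≤ c ≤ 156. For each c, b runs from ⌈(313 − c)/2⌉ up to c (then a = 313 − b − c satisfies 1 ≤ a ≤ b automatically), giving c − ⌈(313 − c)/2⌉ + 1 choices.
Summing over c: 2 + 3 + 5 + 6 + … + 77 + 78  (52 terms, c = 105, …, 156) = 2080
Check (closed form: nearest integer to p²/48 for even p, (p+3)²/48 for odd p): (313+3)²/48 = 316²/48 = 99856/48 ≈ 2080.33 → 2080

2080 triangles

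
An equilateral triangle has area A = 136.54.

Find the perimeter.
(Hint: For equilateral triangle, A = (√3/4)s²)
A = (√3/4)s²  ⇒  s² = 4A/√3 = 4·136.54/√3 = 546.16/1.73205 ≈ 315.326
s ≈ √315.326 ≈ 17.7574
Perimeter = 3s ≈ 3·17.7574 ≈ 53.2722

Perimeter = 53.27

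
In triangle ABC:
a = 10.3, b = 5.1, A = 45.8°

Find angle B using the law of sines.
a/sin(A) = b/sin(B)  ⇒  sin(B) = b·sin(A)/a = 5.1·sin(45.8°)/10.3
sin(45.8°) ≈ 0.716911
sin(B) ≈ 5.1·0.716911/10.3 ≈ 3.65624/10.3 ≈ 0.354975
B = arcsin(0.354975) ≈ 20.7919°
(Since b ≤ a we need B ≤ A, so the obtuse alternative 180° − 20.7919° ≈ 159.208° is rejected.)

B = 20.79°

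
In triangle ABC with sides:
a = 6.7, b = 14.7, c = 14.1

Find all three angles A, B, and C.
Law of cosines for each angle (a² = 44.89, b² = 216.09, c² = 198.81):
cos(A) = (b² + c² − a²)/(2bc) = (216.09 + 198.81 − 44.89)/(2·14.7·14.1) = 370.01/414.54 ≈ 0.89258  ⇒  A ≈ 26.8008°
cos(B) = (a² + c² − b²)/(2ac) = (44.89 + 198.81 − 216.09)/(2·6.7·14.1) = 27.61/188.94 ≈ 0.146131  ⇒  B ≈ 81.5972°
cos(C) = (a² + b² − c²)/(2ab) = (44.89 + 216.09 − 198.81)/(2·6.7·14.7) = 62.17/196.98 ≈ 0.315616  ⇒  C ≈ 71.602°
Check: A + B + C ≈ 180°

A = 26.8°, B = 81.6°, C = 71.6°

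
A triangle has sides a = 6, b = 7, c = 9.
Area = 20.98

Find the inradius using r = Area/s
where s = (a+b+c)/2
s = (6 + 7 + 9)/2 = 22/2 = 11
r = Area/s = 20.98/11 ≈ 1.90727

r = 1.907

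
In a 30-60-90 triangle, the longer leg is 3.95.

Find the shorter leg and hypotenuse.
In a 30-60-90 triangle the sides are in ratio 1 : √3 : 2, so short leg = long leg/√3 and hypotenuse = 2·(short leg).
Short leg = 3.95/√3 ≈ 3.95/1.73205 ≈ 2.28053
Hypotenuse = 2·2.28053 ≈ 4.56107

Short leg = 2.281, Hypotenuse = 4.561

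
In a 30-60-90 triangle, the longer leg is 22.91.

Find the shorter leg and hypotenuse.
In a 30-60-90 triangle the sides are in ratio 1 : √3 : 2, so short leg = long leg/√3 and hypotenuse = 2·(short leg).
Short leg = 22.91/√3 ≈ 22.91/1.73205 ≈ 13.2271
Hypotenuse = 2·13.2271 ≈ 26.4542

Short leg = 13.23, Hypotenuse = 26.45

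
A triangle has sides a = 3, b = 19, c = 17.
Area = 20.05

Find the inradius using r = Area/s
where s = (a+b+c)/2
s = (3 + 19 + 17)/2 = 39/2 = 19.5
r = Area/s = 20.05/19.5 ≈ 1.02821

r = 1.028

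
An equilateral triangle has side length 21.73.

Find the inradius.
r = Area/s with s the semi-perimeter.
Area = (√3/4)·21.73² = (√3/4)·472.1929 ≈ 0.433013·472.1929 ≈ 204.466
s = 3·21.73/2 = 32.595
r ≈ 204.466/32.595 ≈ 6.27291
(Equivalently r = side/(2√3) = 21.73/3.4641 ≈ 6.27291.)

r = 6.273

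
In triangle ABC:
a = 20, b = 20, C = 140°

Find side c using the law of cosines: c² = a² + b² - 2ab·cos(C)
c² = 20² + 20² − 2·20·20·cos(140°)
cos(140°) ≈ -0.766044
c² ≈ 400 + 400 − 800·(-0.766044) ≈ 800 + 612.836 ≈ 1412.84
c ≈ √1412.84 ≈ 37.5877

c = 37.59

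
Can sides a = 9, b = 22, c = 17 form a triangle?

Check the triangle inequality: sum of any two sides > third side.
a + b vs c: 9 + 22 = 31 > 17  ✓
a + c vs b: 9 + 17 = 26 > 22  ✓
b + c vs a: 22 + 17 = 39 > 9  ✓

Yes, triangle inequality satisfied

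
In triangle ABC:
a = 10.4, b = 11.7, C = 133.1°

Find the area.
Two sides and the included angle (SAS): A = ½·a·b·sin(C) = ½·10.4·11.7·sin(133.1°)
sin(133.1°) ≈ 0.730162
A ≈ ½·121.68·0.730162 = 60.84·0.730162 ≈ 44.4231

Area = 44.42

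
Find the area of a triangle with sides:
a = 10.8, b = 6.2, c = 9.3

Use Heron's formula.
s = (10.8 + 6.2 + 9.3)/2 = 26.3/2 = 13.15
s − a = 2.35, s − b = 6.95, s − c = 3.85
s(s−a)(s−b)(s−c) = 13.15·2.35·6.95·3.85 ≈ 826.874
Area = √826.874 ≈ 28.7554

Area = 28.76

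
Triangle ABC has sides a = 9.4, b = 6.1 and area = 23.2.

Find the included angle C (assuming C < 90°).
Area = ½·a·b·sin(C)  ⇒  sin(C) = 2·Area/(a·b) = 2·23.2/(9.4·6.1) = 46.4/57.34 ≈ 0.809208
C = arcsin(0.809208) ≈ 54.0186° (taking the acute solution since C < 90°)

C = 54.02°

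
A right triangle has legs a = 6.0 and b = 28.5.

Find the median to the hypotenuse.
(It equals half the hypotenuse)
Hypotenuse c = √(a² + b²) = √(36 + 812.25) = √848.25 ≈ 29.1247
Median to hypotenuse = c/2 ≈ 29.1247/2 ≈ 14.5624

Median = 14.56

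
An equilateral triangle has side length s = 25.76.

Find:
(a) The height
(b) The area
(a) The height splits the triangle into two 30-60-90 halves: h = s·√3/2 = 25.76·1.73205/2 ≈ 44.6176/2 ≈ 22.3088
(b) Area = (√3/4)·s² = (√3/4)·25.76² = (√3/4)·663.5776 ≈ 0.433013·663.5776 ≈ 287.338

Height = 22.31, Area = 287.3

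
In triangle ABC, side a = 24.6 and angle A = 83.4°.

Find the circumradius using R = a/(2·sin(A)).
R = a/(2·sin(A)) = 24.6/(2·sin(83.4°))
sin(83.4°) ≈ 0.993373
R ≈ 24.6/(2·0.993373) = 24.6/1.98675 ≈ 12.3821

R = 12.38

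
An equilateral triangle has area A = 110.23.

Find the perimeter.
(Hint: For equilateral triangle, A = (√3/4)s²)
A = (√3/4)s²  ⇒  s² = 4A/√3 = 4·110.23/√3 = 440.92/1.73205 ≈ 254.565
s ≈ √254.565 ≈ 15.9551
Perimeter = 3s ≈ 3·15.9551 ≈ 47.8653

Perimeter = 47.87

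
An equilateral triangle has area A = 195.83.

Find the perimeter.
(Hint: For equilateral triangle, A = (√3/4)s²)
A = (√3/4)s²  ⇒  s² = 4A/√3 = 4·195.83/√3 = 783.32/1.73205 ≈ 452.25
s ≈ √452.25 ≈ 21.2662
Perimeter = 3s ≈ 3·21.2662 ≈ 63.7985

Perimeter = 63.8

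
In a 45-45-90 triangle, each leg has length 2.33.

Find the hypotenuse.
In a 45-45-90 triangle the sides are in ratio 1 : 1 : √2, so hypotenuse = leg·√2.
Hypotenuse = 2.33·√2 ≈ 2.33·1.41421 ≈ 3.29512

Hypotenuse = 2.33√2 = 3.295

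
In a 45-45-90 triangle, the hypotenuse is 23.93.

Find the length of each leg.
In a 45-45-90 triangle hypotenuse = leg·√2, so leg = hypotenuse/√2.
Leg = 23.93/√2 ≈ 23.93/1.41421 ≈ 16.9211

Each leg = 16.92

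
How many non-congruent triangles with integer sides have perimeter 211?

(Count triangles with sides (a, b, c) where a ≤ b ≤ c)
Let a ≤ b ≤ c with a + b + c = 211. The only binding inequality is a + b > c, i.e. 211 − c > c, so c < 211/2; and c ≥ 211/3 since c is the largest side.
So 71 ≤ c ≤ 105. For each c, b runs from ⌈(211 − c)/2⌉ up to c (then a = 211 − b − c satisfies 1 ≤ a ≤ b automatically), giving c − ⌈(211 − c)/2⌉ + 1 choices.
Summing over c: 2 + 3 + 5 + 6 + … + 51 + 53  (35 terms, c = 71, …, 105) = 954
Check (closed form: nearest integer to p²/48 for even p, (p+3)²/48 for odd p): (211+3)²/48 = 214²/48 = 45796/48 ≈ 954.08 → 954

954 triangles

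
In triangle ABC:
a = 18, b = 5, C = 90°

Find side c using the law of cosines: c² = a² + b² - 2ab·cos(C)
c² = 18² + 5² − 2·18·5·cos(90°)
cos(90°) ≈ 0
c² ≈ 324 + 25 − 180·(0) ≈ 349 − 0 ≈ 349
c ≈ √349 ≈ 18.6815

c = 18.68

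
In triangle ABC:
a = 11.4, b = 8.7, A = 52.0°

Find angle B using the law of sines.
a/sin(A) = b/sin(B)  ⇒  sin(B) = b·sin(A)/a = 8.7·sin(52.0°)/11.4
sin(52.0°) ≈ 0.788011
sin(B) ≈ 8.7·0.788011/11.4 ≈ 6.85569/11.4 ≈ 0.601377
B = arcsin(0.601377) ≈ 36.9686°
(Since b ≤ a we need B ≤ A, so the obtuse alternative 180° − 36.9686° ≈ 143.031° is rejected.)

B = 36.97°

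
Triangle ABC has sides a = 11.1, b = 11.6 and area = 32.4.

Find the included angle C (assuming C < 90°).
Area = ½·a·b·sin(C)  ⇒  sin(C) = 2·Area/(a·b) = 2·32.4/(11.1·11.6) = 64.8/128.76 ≈ 0.503262
C = arcsin(0.503262) ≈ 30.216° (taking the acute solution since C < 90°)

C = 30.22°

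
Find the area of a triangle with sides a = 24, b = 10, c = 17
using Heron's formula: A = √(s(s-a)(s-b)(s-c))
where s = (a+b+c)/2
s = (24 + 10 + 17)/2 = 51/2 = 25.5
s − a = 1.5, s − b = 15.5, s − c = 8.5
s(s−a)(s−b)(s−c) = 25.5·1.5·15.5·8.5 = 5039.4375
Area = √5039.4375 ≈ 70.989

s = 25.5, Area = 70.99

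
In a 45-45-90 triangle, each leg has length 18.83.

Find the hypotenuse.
In a 45-45-90 triangle the sides are in ratio 1 : 1 : √2, so hypotenuse = leg·√2.
Hypotenuse = 18.83·√2 ≈ 18.83·1.41421 ≈ 26.6296

Hypotenuse = 18.83√2 = 26.63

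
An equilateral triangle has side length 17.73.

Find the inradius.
r = Area/s with s the semi-perimeter.
Area = (√3/4)·17.73² = (√3/4)·314.3529 ≈ 0.433013·314.3529 ≈ 136.119
s = 3·17.73/2 = 26.595
r ≈ 136.119/26.595 ≈ 5.11821
(Equivalently r = side/(2√3) = 17.73/3.4641 ≈ 5.11821.)

r = 5.118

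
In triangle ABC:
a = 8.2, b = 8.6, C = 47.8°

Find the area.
Two sides and the included angle (SAS): A = ½·a·b·sin(C) = ½·8.2·8.6·sin(47.8°)
sin(47.8°) ≈ 0.740805
A ≈ ½·70.52·0.740805 = 35.26·0.740805 ≈ 26.1208

Area = 26.12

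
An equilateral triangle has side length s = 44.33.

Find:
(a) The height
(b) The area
(a) The height splits the triangle into two 30-60-90 halves: h = s·√3/2 = 44.33·1.73205/2 ≈ 76.7818/2 ≈ 38.3909
(b) Area = (√3/4)·s² = (√3/4)·44.33² = (√3/4)·1965.1489 ≈ 0.433013·1965.1489 ≈ 850.934

Height = 38.39, Area = 850.9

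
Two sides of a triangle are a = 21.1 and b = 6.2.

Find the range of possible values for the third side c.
Triangle inequality: |a − b| < c < a + b
|a − b| = |21.1 − 6.2| = 14.9
a + b = 21.1 + 6.2 = 27.3

14.9 < c < 27.3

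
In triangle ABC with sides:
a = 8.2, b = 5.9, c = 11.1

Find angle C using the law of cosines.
c² = a² + b² − 2ab·cos(C)  ⇒  cos(C) = (a² + b² − c²)/(2ab)
cos(C) = (8.2² + 5.9² − 11.1²)/(2·8.2·5.9) = (67.24 + 34.81 − 123.21)/96.76 = -21.16/96.76 ≈ -0.218685
C = arccos(-0.218685) ≈ 102.632°

C = 102.6°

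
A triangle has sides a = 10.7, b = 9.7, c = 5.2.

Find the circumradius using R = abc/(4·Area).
First find the area with Heron's formula.
s = (10.7 + 9.7 + 5.2)/2 = 12.8
Area = √(s(s−a)(s−b)(s−c)) = √(12.8·2.1·3.1·7.6) ≈ √633.293 ≈ 25.1653
abc = 10.7·9.7·5.2 = 539.708
R = abc/(4·Area) ≈ 539.708/(4·25.1653) = 539.708/100.661 ≈ 5.36163

R = 5.362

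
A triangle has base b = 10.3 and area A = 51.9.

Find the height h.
A = ½·b·h  ⇒  h = 2A/b = 2·51.9/10.3 = 103.8/10.3 ≈ 10.0777

h = 10.08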